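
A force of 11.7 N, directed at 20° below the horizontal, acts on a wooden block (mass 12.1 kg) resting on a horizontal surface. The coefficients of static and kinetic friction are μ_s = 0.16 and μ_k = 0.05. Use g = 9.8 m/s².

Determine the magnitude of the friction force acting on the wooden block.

N = m g + P sin α = 118.6 + 11.7×sin 20° = 122.6 N.
The horizontal driving force is P cos α = 10.99 N, so equilibrium needs friction f = 10.99 N.
μ_s N = 0.16 × 122.6 = 19.61 N.
Since 10.99 N does not exceed the limit, the wooden block stays at rest and f = 11 N.

f ≈ 11 N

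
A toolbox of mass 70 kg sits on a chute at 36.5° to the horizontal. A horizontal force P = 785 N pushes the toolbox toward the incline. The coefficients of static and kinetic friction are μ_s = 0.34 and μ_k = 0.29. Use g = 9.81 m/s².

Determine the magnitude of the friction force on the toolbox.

Resolve perpendicular to the incline: N = m g cos θ + P sin θ = 70×9.81×cos 36.5° + 785×sin 36.5° = 1019 N.
Parallel to the incline: P cos θ − m g sin θ = 631 − 408.5 = 222.6 N; the friction needed to balance this is 222.6 N acting down the slope.
Maximum static friction: μ_s N = 0.34 × 1019 = 346.4 N.
|f_req| = 222.6 ≤ 346.4 N → the toolbox is in equilibrium; friction equals the required value.

f ≈ 223 N (down the incline)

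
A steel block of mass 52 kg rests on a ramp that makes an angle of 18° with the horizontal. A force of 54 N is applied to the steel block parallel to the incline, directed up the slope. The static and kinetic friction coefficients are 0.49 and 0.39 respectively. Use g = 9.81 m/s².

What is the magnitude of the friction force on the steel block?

f ≈ 104 N (up the incline)

Perpendicular to the surface, N = m g cos θ = 52·9.81·cos 18° = 485.2 N.
Parallel to the incline, ΣF = 0 gives f = m g sin θ − P = 157.6 − 54 = 103.6 N (up-slope positive).
Maximum static friction available: μ_s N = 0.49 × 485.2 = 237.7 N.
Since |103.6| ≤ 237.7 N, static friction is sufficient; f equals the required value, not μ_s N.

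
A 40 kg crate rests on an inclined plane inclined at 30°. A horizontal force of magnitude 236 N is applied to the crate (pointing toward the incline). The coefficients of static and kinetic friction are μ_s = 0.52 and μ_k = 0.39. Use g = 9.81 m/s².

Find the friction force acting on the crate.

f ≈ 8.18 N (down the incline)

Normal direction: N = m g cos θ + P sin θ = 457.8 N.
Parallel to the incline: P cos θ − m g sin θ = 204.4 − 196.2 = 8.182 N; the friction needed to balance this is 8.182 N acting down the slope.
The limit of static friction is μ_s N = 238.1 N.
Since 8.182 N is within the 238.1 N limit, the crate stays put and friction is exactly 8.18 N.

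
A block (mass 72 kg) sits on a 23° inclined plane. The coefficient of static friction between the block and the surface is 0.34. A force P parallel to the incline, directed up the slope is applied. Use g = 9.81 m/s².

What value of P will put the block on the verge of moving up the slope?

At impending motion up the slope, friction acts down-slope at its limit: f = μ_s N.
P is parallel to the surface, so N = m g cos θ = 650 N.
Along the incline: P = m g sin θ + μ_s N = 276 + 0.34×650 = 497 N.

P ≈ 497 N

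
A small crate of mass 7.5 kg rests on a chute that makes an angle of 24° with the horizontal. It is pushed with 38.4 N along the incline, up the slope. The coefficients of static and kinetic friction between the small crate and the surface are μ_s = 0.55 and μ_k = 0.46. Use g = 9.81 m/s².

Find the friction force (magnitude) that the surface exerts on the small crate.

The normal reaction is N = m g cos θ = 67.21 N.
The friction needed for equilibrium is m g sin θ − P = 29.93 − 38.4 = -8.474 N, measured positive up-slope.
Maximum static friction available: μ_s N = 0.55 × 67.21 = 36.97 N.
Since |-8.474| ≤ 36.97 N, the small crate remains in static equilibrium and friction takes exactly the required value.

f ≈ 8.47 N (down the incline)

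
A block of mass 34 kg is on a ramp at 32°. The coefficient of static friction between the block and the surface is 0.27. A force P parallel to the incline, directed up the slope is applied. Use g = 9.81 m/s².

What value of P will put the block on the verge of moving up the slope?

P ≈ 253 N

At impending motion up the slope, friction acts down-slope at its limit: f = μ_s N.
P is parallel to the surface, so N = m g cos θ = 283 N.
Along the incline: P = m g sin θ + μ_s N = 177 + 0.27×283 = 253 N.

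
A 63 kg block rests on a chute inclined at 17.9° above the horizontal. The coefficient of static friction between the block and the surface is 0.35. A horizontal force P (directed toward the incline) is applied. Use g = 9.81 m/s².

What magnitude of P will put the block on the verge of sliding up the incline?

P ≈ 469 N

At impending motion up the slope, friction acts down-slope at its limit: f = μ_s N.
Perpendicular to the incline: N = m g cos θ + P sin θ.
Along the incline: P cos θ = m g sin θ + μ_s N = m g sin θ + μ_s (m g cos θ + P sin θ).
Solving, P (cos θ − μ_s sin θ) = m g (sin θ + μ_s cos θ), so P = 63×9.81×(sin 17.9° + 0.35 cos 17.9°)/(cos 17.9° − 0.35 sin 17.9°) = 618×0.6404/0.844 = 469 N.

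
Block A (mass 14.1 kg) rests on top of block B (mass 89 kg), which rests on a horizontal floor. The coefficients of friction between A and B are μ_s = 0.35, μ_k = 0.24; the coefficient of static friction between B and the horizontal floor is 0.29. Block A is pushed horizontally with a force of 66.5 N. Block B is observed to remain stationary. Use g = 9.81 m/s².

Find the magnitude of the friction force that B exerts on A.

f ≈ 33.2 N

Between the blocks, N₁ = m_A g = 138.3 N.
So the A–B interface can sustain at most μ_s N₁ = 48.41 N of static friction.
P = 66.5 N exceeds that limit, so A slips over B and the interface friction becomes kinetic: f₁ = μ_k N₁ = 0.24×138.3 = 33.2 N.
By Newton's third law B feels 33.2 N forward from A. With B stationary, the floor's static friction on B balances it: f₂ = 33.2 N (well within μ_s(m_A+m_B)g = 293.3 N).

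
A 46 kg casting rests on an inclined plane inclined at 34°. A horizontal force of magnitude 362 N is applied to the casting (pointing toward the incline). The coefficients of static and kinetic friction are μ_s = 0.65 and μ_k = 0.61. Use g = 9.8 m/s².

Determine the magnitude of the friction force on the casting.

Normal direction: N = m g cos θ + P sin θ = 576.2 N.
Parallel to the incline: P cos θ − m g sin θ = 300.1 − 252.1 = 48.03 N; the friction needed to balance this is 48.03 N acting down the slope.
Maximum static friction: μ_s N = 0.65 × 576.2 = 374.5 N.
Since 48.03 N is within the 374.5 N limit, the casting stays put and friction is exactly 48 N.

f ≈ 48 N (down the incline)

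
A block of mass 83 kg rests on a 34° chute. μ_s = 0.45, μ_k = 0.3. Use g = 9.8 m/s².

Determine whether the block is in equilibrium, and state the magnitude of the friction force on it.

f ≈ 202 N

N = m g cos θ = 674 N.
Down-slope weight component: m g sin θ = 455 N.
μ_s N = 303 N.
455 > 303 N, so it slides; kinetic friction f = μ_k N = 0.3×674 = 202 N.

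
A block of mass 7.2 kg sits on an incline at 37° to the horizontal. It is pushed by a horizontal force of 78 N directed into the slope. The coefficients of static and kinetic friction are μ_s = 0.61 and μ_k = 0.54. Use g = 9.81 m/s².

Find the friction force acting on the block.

Resolve perpendicular to the incline: N = m g cos θ + P sin θ = 7.2×9.81×cos 37° + 78×sin 37° = 103.4 N.
Parallel to the incline: P cos θ − m g sin θ = 62.29 − 42.51 = 19.79 N; the friction needed to balance this is 19.79 N acting down the slope.
The limit of static friction is μ_s N = 63.04 N.
Since 19.79 N is within the 63.04 N limit, the block stays put and friction is exactly 19.8 N.

f ≈ 19.8 N (down the incline)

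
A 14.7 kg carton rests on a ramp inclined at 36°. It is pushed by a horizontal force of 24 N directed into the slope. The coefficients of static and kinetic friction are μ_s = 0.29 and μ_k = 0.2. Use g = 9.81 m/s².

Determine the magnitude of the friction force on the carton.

f ≈ 26.2 N (up the incline)

The horizontal push has a component P sin θ into the surface, so N = m g cos θ + P sin θ = 116.7 + 14.11 = 130.8 N.
Parallel to the incline: P cos θ − m g sin θ = 19.42 − 84.76 = -65.35 N; the friction needed to balance this is 65.35 N acting up the slope.
Maximum static friction: μ_s N = 0.29 × 130.8 = 37.92 N.
The required 65.35 N exceeds the static limit, so the carton slides down-slope and f = μ_k N = 0.2×130.8 = 26.2 N.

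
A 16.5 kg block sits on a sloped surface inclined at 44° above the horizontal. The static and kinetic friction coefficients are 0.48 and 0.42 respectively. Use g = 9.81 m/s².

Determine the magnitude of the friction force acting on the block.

Normal force: N = m g cos θ = 16.5 × 9.81 × cos 44° = 116.4 N.
For equilibrium along the incline, friction must balance the weight component: f = m g sin θ = 112.4 N up the slope.
Maximum static friction available: μ_s N = 0.48 × 116.4 = 55.89 N.
|112.4| exceeds 55.89 N, so the block slips down-slope; friction is kinetic, f = μ_k N = 0.42×116.4 = 48.9 N.

f ≈ 48.9 N (up the incline)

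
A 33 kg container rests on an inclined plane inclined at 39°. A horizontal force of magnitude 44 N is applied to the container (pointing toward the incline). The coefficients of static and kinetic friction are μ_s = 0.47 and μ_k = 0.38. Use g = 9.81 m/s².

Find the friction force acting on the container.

f ≈ 106 N (up the incline)

Resolve perpendicular to the incline: N = m g cos θ + P sin θ = 33×9.81×cos 39° + 44×sin 39° = 279.3 N.
Parallel to the incline: P cos θ − m g sin θ = 34.19 − 203.7 = -169.5 N; the friction needed to balance this is 169.5 N acting up the slope.
The limit of static friction is μ_s N = 131.3 N.
The required 169.5 N exceeds the static limit, so the container slides down-slope and f = μ_k N = 0.38×279.3 = 106 N.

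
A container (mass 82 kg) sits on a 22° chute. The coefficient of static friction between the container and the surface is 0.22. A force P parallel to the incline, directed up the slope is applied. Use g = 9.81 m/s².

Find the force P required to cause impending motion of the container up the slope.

P ≈ 465 N

At impending motion up the slope, friction acts down-slope at its limit: f = μ_s N.
P is parallel to the surface, so N = m g cos θ = 746 N.
Along the incline: P = m g sin θ + μ_s N = 301 + 0.22×746 = 465 N.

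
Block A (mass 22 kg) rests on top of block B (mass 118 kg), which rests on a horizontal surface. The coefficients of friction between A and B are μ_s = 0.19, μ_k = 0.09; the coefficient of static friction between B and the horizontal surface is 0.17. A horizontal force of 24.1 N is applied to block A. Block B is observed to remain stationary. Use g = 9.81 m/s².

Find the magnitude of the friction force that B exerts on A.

Normal force at the A–B interface: N₁ = m_A g = 215.8 N.
Maximum static friction on A from B: μ_s N₁ = 0.19×215.8 = 41.01 N.
P = 24.1 N is within that limit, so A and B move together (both at rest); the A–B friction is simply f₁ = P = 24.1 N.
By Newton's third law B feels 24.1 N forward from A. With B stationary, the floor's static friction on B balances it: f₂ = 24.1 N (well within μ_s(m_A+m_B)g = 233.5 N).

f ≈ 24.1 N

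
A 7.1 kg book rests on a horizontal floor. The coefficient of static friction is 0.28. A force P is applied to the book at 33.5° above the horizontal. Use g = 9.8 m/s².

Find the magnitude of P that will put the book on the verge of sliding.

P ≈ 19.7 N

N = m g − P sin α (the pull lifts the book).
At impending slip, P cos α = μ_s N = μ_s (m g − P sin α).
Solving: P (cos α + μ_s sin α) = μ_s m g → P = 0.28×69.6/(cos 33.5° + 0.28 sin 33.5°) = 19.5/0.9884 = 19.7 N.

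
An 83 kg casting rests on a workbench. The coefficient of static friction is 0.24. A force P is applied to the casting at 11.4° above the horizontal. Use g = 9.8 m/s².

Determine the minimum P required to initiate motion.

P ≈ 190 N

N = m g − P sin α (the pull lifts the casting).
At impending slip, P cos α = μ_s N = μ_s (m g − P sin α).
Solving: P (cos α + μ_s sin α) = μ_s m g → P = 0.24×813/(cos 11.4° + 0.24 sin 11.4°) = 195/1.028 = 190 N.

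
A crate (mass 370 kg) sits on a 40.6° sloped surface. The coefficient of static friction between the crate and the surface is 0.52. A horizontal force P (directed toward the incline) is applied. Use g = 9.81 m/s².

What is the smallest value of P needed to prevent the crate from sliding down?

The crate tends to slide down (tan θ > μ_s), so at the point of impending slip friction acts up-slope at its limit: f = μ_s N.
Perpendicular to the incline: N = m g cos θ + P sin θ.
Along the incline: P cos θ + μ_s N = m g sin θ, i.e. P cos θ + μ_s (m g cos θ + P sin θ) = m g sin θ.
Solving, P (cos θ + μ_s sin θ) = m g (sin θ − μ_s cos θ), so P = 3630×0.256/1.098 = 846 N.

P_min ≈ 846 N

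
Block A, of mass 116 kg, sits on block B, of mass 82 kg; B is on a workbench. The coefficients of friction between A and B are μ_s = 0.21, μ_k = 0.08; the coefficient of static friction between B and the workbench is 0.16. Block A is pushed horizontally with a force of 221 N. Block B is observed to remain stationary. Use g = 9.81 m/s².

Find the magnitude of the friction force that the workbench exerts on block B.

Between the blocks, N₁ = m_A g = 1138 N.
Maximum static friction on A from B: μ_s N₁ = 0.21×1138 = 239 N.
Since P = 221 N ≤ 239 N, A does not slip on B; friction on A equals P = 221 N.
By Newton's third law B feels 221 N forward from A. With B stationary, the floor's static friction on B balances it: f₂ = 221 N (well within μ_s(m_A+m_B)g = 310.8 N).

f ≈ 221 N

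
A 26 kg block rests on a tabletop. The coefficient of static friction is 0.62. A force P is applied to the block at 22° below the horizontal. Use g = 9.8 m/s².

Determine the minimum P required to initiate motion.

N = m g + P sin α (the push presses the block into the tabletop).
At impending slip, P cos α = μ_s N = μ_s (m g + P sin α).
Solving: P (cos α − μ_s sin α) = μ_s m g → P = 0.62×255/(cos 22° − 0.62 sin 22°) = 158/0.6949 = 227 N.

P ≈ 227 N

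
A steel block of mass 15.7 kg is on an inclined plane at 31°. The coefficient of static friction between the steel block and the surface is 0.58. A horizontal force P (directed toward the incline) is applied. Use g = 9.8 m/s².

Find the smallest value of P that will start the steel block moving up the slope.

P ≈ 279 N

At impending motion up the slope, friction acts down-slope at its limit: f = μ_s N.
Perpendicular to the incline: N = m g cos θ + P sin θ.
Along the incline: P cos θ = m g sin θ + μ_s N = m g sin θ + μ_s (m g cos θ + P sin θ).
Solving, P (cos θ − μ_s sin θ) = m g (sin θ + μ_s cos θ), so P = 15.7×9.8×(sin 31° + 0.58 cos 31°)/(cos 31° − 0.58 sin 31°) = 154×1.012/0.5584 = 279 N.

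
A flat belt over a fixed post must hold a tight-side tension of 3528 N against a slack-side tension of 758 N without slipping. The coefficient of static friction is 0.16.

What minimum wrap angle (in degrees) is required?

β_min ≈ 551°

T₂/T₁ = e^{μβ} → β = ln(T₂/T₁)/μ.
β = ln(3528/758)/0.16 = 1.538/0.16 = 9.611 rad.
In degrees: β = 9.611 × 180/π = 551°.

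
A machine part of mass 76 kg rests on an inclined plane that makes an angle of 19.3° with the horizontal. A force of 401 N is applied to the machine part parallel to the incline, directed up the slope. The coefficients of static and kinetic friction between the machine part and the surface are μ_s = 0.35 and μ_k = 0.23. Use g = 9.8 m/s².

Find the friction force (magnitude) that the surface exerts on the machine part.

f ≈ 155 N (down the incline)

Normal force: N = m g cos θ = 76 × 9.8 × cos 19.3° = 702.9 N.
For equilibrium along the incline the friction force must supply f = m g sin θ − P = 246.2 − 401 = -154.8 N (positive meaning up-slope).
Static friction can supply at most μ_s N = 246 N.
Since |-154.8| ≤ 246 N, the machine part remains in static equilibrium and friction takes exactly the required value.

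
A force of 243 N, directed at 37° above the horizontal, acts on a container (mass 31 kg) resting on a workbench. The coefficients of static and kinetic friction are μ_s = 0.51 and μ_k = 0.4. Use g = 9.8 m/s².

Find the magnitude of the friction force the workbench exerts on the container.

f ≈ 63 N

The vertical component of P reduces the normal force: N = m g − P sin α = 303.8 − 146.2 = 157.6 N.
Horizontally, friction must balance P cos α = 194.1 N.
The static-friction limit is μ_s N = 80.36 N.
194.1 > 80.36 N → the container slides; f = μ_k N = 0.4×157.6 = 63 N.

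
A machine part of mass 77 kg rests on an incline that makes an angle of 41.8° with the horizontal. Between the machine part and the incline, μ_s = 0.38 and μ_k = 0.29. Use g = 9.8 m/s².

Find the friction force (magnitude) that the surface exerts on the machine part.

f ≈ 163 N (up the incline)

Perpendicular to the surface, N = m g cos θ = 77·9.8·cos 41.8° = 562.5 N.
For equilibrium along the incline, friction must balance the weight component: f = m g sin θ = 503 N up the slope.
The static-friction ceiling is μ_s N = 0.38 × 562.5 = 213.8 N.
Since |503| > 213.8 N, static friction cannot hold it; the machine part slides down the incline and kinetic friction applies: f = μ_k N = 0.29 × 562.5 = 163 N.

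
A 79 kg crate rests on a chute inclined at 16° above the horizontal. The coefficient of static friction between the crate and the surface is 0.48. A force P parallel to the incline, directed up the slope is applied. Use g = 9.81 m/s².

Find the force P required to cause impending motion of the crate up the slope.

P ≈ 571 N

At impending motion up the slope, friction acts down-slope at its limit: f = μ_s N.
P is parallel to the surface, so N = m g cos θ = 745 N.
Along the incline: P = m g sin θ + μ_s N = 214 + 0.48×745 = 571 N.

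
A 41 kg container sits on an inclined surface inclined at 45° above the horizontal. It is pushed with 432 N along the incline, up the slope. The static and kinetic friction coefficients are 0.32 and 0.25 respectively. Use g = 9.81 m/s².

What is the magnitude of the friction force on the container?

Normal force: N = m g cos θ = 41 × 9.81 × cos 45° = 284.4 N.
Parallel to the incline, ΣF = 0 gives f = m g sin θ − P = 284.4 − 432 = -147.6 N (up-slope positive).
The static-friction ceiling is μ_s N = 0.32 × 284.4 = 91.01 N.
|-147.6| exceeds 91.01 N, so the container slips up-slope; friction is kinetic, f = μ_k N = 0.25×284.4 = 71.1 N.

f ≈ 71.1 N (down the incline)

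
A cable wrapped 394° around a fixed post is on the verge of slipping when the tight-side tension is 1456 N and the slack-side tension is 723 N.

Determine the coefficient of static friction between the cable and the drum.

T₂/T₁ = e^{μβ} → μ = ln(T₂/T₁)/β.
β = 394° = 6.877 rad.
μ = ln(1456/723)/6.877 = ln(2.014)/6.877 = 0.102.

μ ≈ 0.102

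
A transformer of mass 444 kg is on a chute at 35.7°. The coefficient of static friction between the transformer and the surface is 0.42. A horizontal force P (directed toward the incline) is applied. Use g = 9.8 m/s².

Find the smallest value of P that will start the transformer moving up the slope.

At impending motion up the slope, friction acts down-slope at its limit: f = μ_s N.
Perpendicular to the incline: N = m g cos θ + P sin θ.
Along the incline: P cos θ = m g sin θ + μ_s N = m g sin θ + μ_s (m g cos θ + P sin θ).
Solving, P (cos θ − μ_s sin θ) = m g (sin θ + μ_s cos θ), so P = 444×9.8×(sin 35.7° + 0.42 cos 35.7°)/(cos 35.7° − 0.42 sin 35.7°) = 4350×0.9246/0.567 = 7100 N.

P ≈ 7100 N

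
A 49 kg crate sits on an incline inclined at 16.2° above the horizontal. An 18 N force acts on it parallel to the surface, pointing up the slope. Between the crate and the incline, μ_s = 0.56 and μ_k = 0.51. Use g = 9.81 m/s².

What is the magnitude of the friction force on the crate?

The normal reaction is N = m g cos θ = 461.6 N.
For equilibrium along the incline the friction force must supply f = m g sin θ − P = 134.1 − 18 = 116.1 N (positive meaning up-slope).
Static friction can supply at most μ_s N = 258.5 N.
Since |116.1| ≤ 258.5 N, the crate remains in static equilibrium and friction takes exactly the required value.

f ≈ 116 N (up the incline)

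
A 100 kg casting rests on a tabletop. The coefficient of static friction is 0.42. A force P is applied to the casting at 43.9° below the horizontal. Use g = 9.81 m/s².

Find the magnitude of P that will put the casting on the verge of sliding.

N = m g + P sin α (the push presses the casting into the tabletop).
At impending slip, P cos α = μ_s N = μ_s (m g + P sin α).
Solving: P (cos α − μ_s sin α) = μ_s m g → P = 0.42×981/(cos 43.9° − 0.42 sin 43.9°) = 412/0.4293 = 960 N.

P ≈ 960 N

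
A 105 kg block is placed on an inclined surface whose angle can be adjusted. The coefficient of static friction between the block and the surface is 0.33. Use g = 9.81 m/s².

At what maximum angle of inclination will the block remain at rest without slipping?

θ_max ≈ 18.3°

At the slip threshold, m g sin θ = μ_s · m g cos θ, so tan θ = μ_s.
θ_max = arctan(0.33) = 18.3°.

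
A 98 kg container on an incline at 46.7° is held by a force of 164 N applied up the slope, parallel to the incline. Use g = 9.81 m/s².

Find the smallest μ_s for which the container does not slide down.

N = m g cos θ = 659.3 N.
Friction must make up the shortfall along the incline: f = m g sin θ − P = 699.7 − 164 = 535.7 N.
At the threshold f = μ_s N, so μ_s,min = 535.7/659.3 = 0.812.

μ_s,min ≈ 0.812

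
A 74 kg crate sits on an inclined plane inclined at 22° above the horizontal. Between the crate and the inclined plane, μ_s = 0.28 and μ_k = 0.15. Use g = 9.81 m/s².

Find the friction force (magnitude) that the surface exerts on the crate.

Normal force: N = m g cos θ = 74 × 9.81 × cos 22° = 673.1 N.
For equilibrium along the incline, friction must balance the weight component: f = m g sin θ = 271.9 N up the slope.
Maximum static friction available: μ_s N = 0.28 × 673.1 = 188.5 N.
|271.9| exceeds 188.5 N, so the crate slips down-slope; friction is kinetic, f = μ_k N = 0.15×673.1 = 101 N.

f ≈ 101 N (up the incline)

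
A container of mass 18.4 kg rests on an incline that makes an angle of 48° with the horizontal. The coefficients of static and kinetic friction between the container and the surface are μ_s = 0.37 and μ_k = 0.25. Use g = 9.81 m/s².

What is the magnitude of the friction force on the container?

f ≈ 30.2 N (up the incline)

Perpendicular to the surface, N = m g cos θ = 18.4·9.81·cos 48° = 120.8 N.
Along the slope the weight component is m g sin θ = 134.1 N; friction must supply exactly this, acting up-slope.
Static friction can supply at most μ_s N = 44.69 N.
|134.1| exceeds 44.69 N, so the container slips down-slope; friction is kinetic, f = μ_k N = 0.25×120.8 = 30.2 N.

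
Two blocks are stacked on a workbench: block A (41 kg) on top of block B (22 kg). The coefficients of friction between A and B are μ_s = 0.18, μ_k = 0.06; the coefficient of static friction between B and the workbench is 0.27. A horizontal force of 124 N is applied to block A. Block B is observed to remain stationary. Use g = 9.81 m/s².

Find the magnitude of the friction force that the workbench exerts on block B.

f ≈ 24.1 N

Between the blocks, N₁ = m_A g = 402.2 N.
Maximum static friction on A from B: μ_s N₁ = 0.18×402.2 = 72.4 N.
P = 124 N exceeds that limit, so A slips over B and the interface friction becomes kinetic: f₁ = μ_k N₁ = 0.06×402.2 = 24.1 N.
B experiences an equal 24.1 N forward from A (third law). B is in equilibrium, so the floor supplies f₂ = 24.1 N of static friction (limit μ_s(m_A+m_B)g = 166.9 N, not exceeded).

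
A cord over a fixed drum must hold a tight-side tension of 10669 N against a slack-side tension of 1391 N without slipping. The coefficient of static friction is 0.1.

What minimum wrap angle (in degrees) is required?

T₂/T₁ = e^{μβ} → β = ln(T₂/T₁)/μ.
β = ln(10669/1391)/0.1 = 2.037/0.1 = 20.37 rad.
In degrees: β = 20.37 × 180/π = 1170°.

β_min ≈ 1170°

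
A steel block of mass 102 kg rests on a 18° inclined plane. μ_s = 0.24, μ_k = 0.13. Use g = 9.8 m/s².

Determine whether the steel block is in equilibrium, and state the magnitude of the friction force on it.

f ≈ 124 N

N = m g cos θ = 951 N.
Down-slope weight component: m g sin θ = 309 N.
μ_s N = 228 N.
309 > 228 N, so it slides; kinetic friction f = μ_k N = 0.13×951 = 124 N.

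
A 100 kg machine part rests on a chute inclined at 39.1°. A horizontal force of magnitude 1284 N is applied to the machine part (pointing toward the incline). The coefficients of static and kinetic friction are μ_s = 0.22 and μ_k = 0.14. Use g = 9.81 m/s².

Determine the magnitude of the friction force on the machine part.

The horizontal push has a component P sin θ into the surface, so N = m g cos θ + P sin θ = 761.3 + 809.8 = 1571 N.
Along the incline, the net driving force (taking up-slope positive) is P cos θ − m g sin θ = 996.4 − 618.7 = 377.8 N, so equilibrium requires friction f = -377.8 N (down-slope).
Maximum static friction: μ_s N = 0.22 × 1571 = 345.6 N.
The required 377.8 N exceeds the static limit, so the machine part slides up-slope and f = μ_k N = 0.14×1571 = 220 N.

f ≈ 220 N (down the incline)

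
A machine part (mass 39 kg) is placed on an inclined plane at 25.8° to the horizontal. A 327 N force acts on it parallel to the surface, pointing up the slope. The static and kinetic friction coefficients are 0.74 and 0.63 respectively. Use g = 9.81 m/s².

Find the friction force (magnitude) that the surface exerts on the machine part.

Normal force: N = m g cos θ = 39 × 9.81 × cos 25.8° = 344.5 N.
For equilibrium along the incline the friction force must supply f = m g sin θ − P = 166.5 − 327 = -160.5 N (positive meaning up-slope).
Maximum static friction available: μ_s N = 0.74 × 344.5 = 254.9 N.
Since |-160.5| ≤ 254.9 N, static friction is sufficient; f equals the required value, not μ_s N.

f ≈ 160 N (down the incline)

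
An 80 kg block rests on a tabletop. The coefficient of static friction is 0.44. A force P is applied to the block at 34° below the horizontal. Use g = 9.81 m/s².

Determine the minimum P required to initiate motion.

P ≈ 592 N

N = m g + P sin α (the push presses the block into the tabletop).
At impending slip, P cos α = μ_s N = μ_s (m g + P sin α).
Solving: P (cos α − μ_s sin α) = μ_s m g → P = 0.44×785/(cos 34° − 0.44 sin 34°) = 345/0.583 = 592 N.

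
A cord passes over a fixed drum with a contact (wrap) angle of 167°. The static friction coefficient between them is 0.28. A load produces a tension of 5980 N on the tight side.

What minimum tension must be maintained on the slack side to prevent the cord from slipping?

T_min ≈ 2640 N

Capstan equation at impending slip: T_tight/T_slack = e^{μβ}.
β = 167° = 2.915 rad; e^{μβ} = e^{0.28×2.915} = 2.262.
T_slack = T_tight / e^{μβ} = 5980 / 2.262 = 2640 N.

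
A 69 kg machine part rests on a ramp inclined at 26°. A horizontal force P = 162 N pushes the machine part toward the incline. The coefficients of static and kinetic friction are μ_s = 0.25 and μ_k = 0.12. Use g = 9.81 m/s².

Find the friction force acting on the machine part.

Normal direction: N = m g cos θ + P sin θ = 679.4 N.
Along the incline, the net driving force (taking up-slope positive) is P cos θ − m g sin θ = 145.6 − 296.7 = -151.1 N, so equilibrium requires friction f = 151.1 N (up-slope).
Maximum static friction: μ_s N = 0.25 × 679.4 = 169.9 N.
Since 151.1 N is within the 169.9 N limit, the machine part stays put and friction is exactly 151 N.

f ≈ 151 N (up the incline)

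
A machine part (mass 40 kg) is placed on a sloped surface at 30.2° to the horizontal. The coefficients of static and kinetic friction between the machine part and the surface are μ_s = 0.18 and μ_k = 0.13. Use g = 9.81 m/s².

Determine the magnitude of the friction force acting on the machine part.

Perpendicular to the surface, N = m g cos θ = 40·9.81·cos 30.2° = 339.1 N.
Along the slope the weight component is m g sin θ = 197.4 N; friction must supply exactly this, acting up-slope.
The static-friction ceiling is μ_s N = 0.18 × 339.1 = 61.05 N.
|197.4| exceeds 61.05 N, so the machine part slips down-slope; friction is kinetic, f = μ_k N = 0.13×339.1 = 44.1 N.

f ≈ 44.1 N (up the incline)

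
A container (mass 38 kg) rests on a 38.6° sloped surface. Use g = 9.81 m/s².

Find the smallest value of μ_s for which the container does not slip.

At the slip threshold m g sin θ = μ_s m g cos θ, so μ_s,min = tan θ.
μ_s,min = tan 38.6° = 0.798.

μ_s,min ≈ 0.798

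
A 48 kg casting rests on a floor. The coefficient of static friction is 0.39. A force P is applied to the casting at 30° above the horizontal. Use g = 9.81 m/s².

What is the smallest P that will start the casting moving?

P ≈ 173 N

N = m g − P sin α (the pull lifts the casting).
At impending slip, P cos α = μ_s N = μ_s (m g − P sin α).
Solving: P (cos α + μ_s sin α) = μ_s m g → P = 0.39×471/(cos 30° + 0.39 sin 30°) = 184/1.061 = 173 N.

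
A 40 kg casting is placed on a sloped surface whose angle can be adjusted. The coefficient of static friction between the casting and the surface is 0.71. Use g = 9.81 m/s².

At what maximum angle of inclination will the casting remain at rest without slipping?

θ_max ≈ 35.4°

At the slip threshold, m g sin θ = μ_s · m g cos θ, so tan θ = μ_s.
θ_max = arctan(0.71) = 35.4°.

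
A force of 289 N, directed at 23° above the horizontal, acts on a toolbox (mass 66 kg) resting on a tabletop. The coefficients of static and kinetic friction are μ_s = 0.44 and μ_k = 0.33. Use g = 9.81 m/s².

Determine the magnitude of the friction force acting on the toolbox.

f ≈ 176 N

The vertical component of P reduces the normal force: N = m g − P sin α = 647.5 − 112.9 = 534.5 N.
The horizontal driving force is P cos α = 266 N, so equilibrium needs friction f = 266 N.
μ_s N = 0.44 × 534.5 = 235.2 N.
266 > 235.2 N → the toolbox slides; f = μ_k N = 0.33×534.5 = 176 N.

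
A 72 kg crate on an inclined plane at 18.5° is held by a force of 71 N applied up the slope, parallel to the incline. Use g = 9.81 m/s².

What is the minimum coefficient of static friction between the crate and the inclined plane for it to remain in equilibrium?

N = m g cos θ = 669.8 N.
Friction must make up the shortfall along the incline: f = m g sin θ − P = 224.1 − 71 = 153.1 N.
At the threshold f = μ_s N, so μ_s,min = 153.1/669.8 = 0.229.

μ_s,min ≈ 0.229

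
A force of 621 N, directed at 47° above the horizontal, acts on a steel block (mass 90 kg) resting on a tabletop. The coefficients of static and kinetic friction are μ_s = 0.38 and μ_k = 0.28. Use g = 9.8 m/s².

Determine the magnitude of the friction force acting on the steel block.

f ≈ 120 N

N = m g − P sin α = 882 − 621×sin 47° = 427.8 N.
For equilibrium, f = P cos α = 621×cos 47° = 423.5 N.
The static-friction limit is μ_s N = 162.6 N.
423.5 > 162.6 N → the steel block slides; f = μ_k N = 0.28×427.8 = 120 N.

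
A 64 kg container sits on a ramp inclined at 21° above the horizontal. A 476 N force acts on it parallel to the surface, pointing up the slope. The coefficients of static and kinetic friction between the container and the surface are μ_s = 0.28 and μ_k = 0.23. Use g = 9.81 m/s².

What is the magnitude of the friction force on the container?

Normal force: N = m g cos θ = 64 × 9.81 × cos 21° = 586.1 N.
Parallel to the incline, ΣF = 0 gives f = m g sin θ − P = 225 − 476 = -251 N (up-slope positive).
Maximum static friction available: μ_s N = 0.28 × 586.1 = 164.1 N.
|-251| exceeds 164.1 N, so the container slips up-slope; friction is kinetic, f = μ_k N = 0.23×586.1 = 135 N.

f ≈ 135 N (down the incline)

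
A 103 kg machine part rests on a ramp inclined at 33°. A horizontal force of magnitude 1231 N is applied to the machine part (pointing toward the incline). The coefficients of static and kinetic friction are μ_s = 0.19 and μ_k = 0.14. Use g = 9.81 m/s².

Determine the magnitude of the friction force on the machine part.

f ≈ 213 N (down the incline)

Resolve perpendicular to the incline: N = m g cos θ + P sin θ = 103×9.81×cos 33° + 1231×sin 33° = 1518 N.
Parallel to the incline: P cos θ − m g sin θ = 1032 − 550.3 = 482.1 N; the friction needed to balance this is 482.1 N acting down the slope.
Maximum static friction: μ_s N = 0.19 × 1518 = 288.4 N.
|f_req| = 482.1 > 288.4 N → the machine part slides up the incline; f = μ_k N = 0.14 × 1518 = 213 N.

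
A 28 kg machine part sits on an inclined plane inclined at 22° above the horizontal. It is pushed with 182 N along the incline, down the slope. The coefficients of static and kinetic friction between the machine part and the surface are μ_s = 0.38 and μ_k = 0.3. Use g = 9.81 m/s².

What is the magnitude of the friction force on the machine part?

f ≈ 76.4 N (up the incline)

Perpendicular to the surface, N = m g cos θ = 28·9.81·cos 22° = 254.7 N.
Parallel to the incline, ΣF = 0 gives f = m g sin θ + P = 102.9 + 182 = 284.9 N (up-slope positive).
Static friction can supply at most μ_s N = 96.78 N.
Since |284.9| > 96.78 N, static friction cannot hold it; the machine part slides down the incline and kinetic friction applies: f = μ_k N = 0.3 × 254.7 = 76.4 N.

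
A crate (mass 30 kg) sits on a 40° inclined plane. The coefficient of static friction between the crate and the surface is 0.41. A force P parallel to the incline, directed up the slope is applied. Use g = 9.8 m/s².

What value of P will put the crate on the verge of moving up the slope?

At impending motion up the slope, friction acts down-slope at its limit: f = μ_s N.
P is parallel to the surface, so N = m g cos θ = 225 N.
Along the incline: P = m g sin θ + μ_s N = 189 + 0.41×225 = 281 N.

P ≈ 281 N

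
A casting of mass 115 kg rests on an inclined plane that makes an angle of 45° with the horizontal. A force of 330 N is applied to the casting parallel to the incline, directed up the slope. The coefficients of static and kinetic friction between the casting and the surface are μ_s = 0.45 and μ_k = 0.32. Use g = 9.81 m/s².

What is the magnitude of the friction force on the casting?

f ≈ 255 N (up the incline)

Normal force: N = m g cos θ = 115 × 9.81 × cos 45° = 797.7 N.
For equilibrium along the incline the friction force must supply f = m g sin θ − P = 797.7 − 330 = 467.7 N (positive meaning up-slope).
Maximum static friction available: μ_s N = 0.45 × 797.7 = 359 N.
Since |467.7| > 359 N, static friction cannot hold it; the casting slides down the incline and kinetic friction applies: f = μ_k N = 0.32 × 797.7 = 255 N.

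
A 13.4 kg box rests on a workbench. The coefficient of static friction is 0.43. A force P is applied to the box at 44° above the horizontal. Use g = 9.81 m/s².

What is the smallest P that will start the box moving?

P ≈ 55.5 N

N = m g − P sin α (the pull lifts the box).
At impending slip, P cos α = μ_s N = μ_s (m g − P sin α).
Solving: P (cos α + μ_s sin α) = μ_s m g → P = 0.43×131/(cos 44° + 0.43 sin 44°) = 56.5/1.018 = 55.5 N.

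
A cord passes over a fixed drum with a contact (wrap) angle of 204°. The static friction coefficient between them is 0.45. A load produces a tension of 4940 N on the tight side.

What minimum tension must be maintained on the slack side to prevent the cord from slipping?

T_min ≈ 995 N

Capstan equation at impending slip: T_tight/T_slack = e^{μβ}.
β = 204° = 3.56 rad; e^{μβ} = e^{0.45×3.56} = 4.964.
T_slack = T_tight / e^{μβ} = 4940 / 4.964 = 995 N.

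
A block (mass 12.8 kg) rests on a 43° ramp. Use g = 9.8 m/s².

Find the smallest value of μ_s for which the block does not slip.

At the slip threshold m g sin θ = μ_s m g cos θ, so μ_s,min = tan θ.
μ_s,min = tan 43° = 0.933.

μ_s,min ≈ 0.933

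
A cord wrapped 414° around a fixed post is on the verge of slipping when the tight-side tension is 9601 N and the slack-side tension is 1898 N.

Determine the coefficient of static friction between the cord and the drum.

μ ≈ 0.224

T₂/T₁ = e^{μβ} → μ = ln(T₂/T₁)/β.
β = 414° = 7.226 rad.
μ = ln(9601/1898)/7.226 = ln(5.058)/7.226 = 0.224.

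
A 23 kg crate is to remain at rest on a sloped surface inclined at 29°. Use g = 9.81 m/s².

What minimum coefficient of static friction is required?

At the slip threshold m g sin θ = μ_s m g cos θ, so μ_s,min = tan θ.
μ_s,min = tan 29° = 0.554.

μ_s,min ≈ 0.554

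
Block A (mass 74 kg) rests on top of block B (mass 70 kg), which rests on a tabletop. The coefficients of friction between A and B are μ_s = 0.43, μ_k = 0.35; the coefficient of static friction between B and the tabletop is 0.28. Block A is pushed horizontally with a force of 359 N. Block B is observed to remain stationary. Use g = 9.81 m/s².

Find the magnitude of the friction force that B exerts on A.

f ≈ 254 N

The normal force B exerts on A is simply A's weight, N₁ = 725.9 N.
So the A–B interface can sustain at most μ_s N₁ = 312.2 N of static friction.
P = 359 N exceeds that limit, so A slips over B and the interface friction becomes kinetic: f₁ = μ_k N₁ = 0.35×725.9 = 254 N.
By Newton's third law B feels 254 N forward from A. With B stationary, the floor's static friction on B balances it: f₂ = 254 N (well within μ_s(m_A+m_B)g = 395.5 N).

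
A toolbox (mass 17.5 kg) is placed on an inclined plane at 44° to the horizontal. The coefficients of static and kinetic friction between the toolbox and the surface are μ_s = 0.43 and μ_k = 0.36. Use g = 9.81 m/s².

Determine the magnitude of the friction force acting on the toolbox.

Perpendicular to the surface, N = m g cos θ = 17.5·9.81·cos 44° = 123.5 N.
For equilibrium along the incline, friction must balance the weight component: f = m g sin θ = 119.3 N up the slope.
The static-friction ceiling is μ_s N = 0.43 × 123.5 = 53.1 N.
|119.3| exceeds 53.1 N, so the toolbox slips down-slope; friction is kinetic, f = μ_k N = 0.36×123.5 = 44.5 N.

f ≈ 44.5 N (up the incline)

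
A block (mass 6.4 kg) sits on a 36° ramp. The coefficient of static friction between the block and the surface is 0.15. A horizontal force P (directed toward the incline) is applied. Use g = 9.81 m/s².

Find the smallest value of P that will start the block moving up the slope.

At impending motion up the slope, friction acts down-slope at its limit: f = μ_s N.
Perpendicular to the incline: N = m g cos θ + P sin θ.
Along the incline: P cos θ = m g sin θ + μ_s N = m g sin θ + μ_s (m g cos θ + P sin θ).
Solving, P (cos θ − μ_s sin θ) = m g (sin θ + μ_s cos θ), so P = 6.4×9.81×(sin 36° + 0.15 cos 36°)/(cos 36° − 0.15 sin 36°) = 62.8×0.7091/0.7208 = 61.8 N.

P ≈ 61.8 N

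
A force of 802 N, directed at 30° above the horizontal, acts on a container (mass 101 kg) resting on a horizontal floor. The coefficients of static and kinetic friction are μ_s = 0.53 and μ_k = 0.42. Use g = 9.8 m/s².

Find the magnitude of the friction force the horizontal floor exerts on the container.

The vertical component of P reduces the normal force: N = m g − P sin α = 989.8 − 401 = 588.8 N.
For equilibrium, f = P cos α = 802×cos 30° = 694.6 N.
The static-friction limit is μ_s N = 312.1 N.
694.6 > 312.1 N → the container slides; f = μ_k N = 0.42×588.8 = 247 N.

f ≈ 247 N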